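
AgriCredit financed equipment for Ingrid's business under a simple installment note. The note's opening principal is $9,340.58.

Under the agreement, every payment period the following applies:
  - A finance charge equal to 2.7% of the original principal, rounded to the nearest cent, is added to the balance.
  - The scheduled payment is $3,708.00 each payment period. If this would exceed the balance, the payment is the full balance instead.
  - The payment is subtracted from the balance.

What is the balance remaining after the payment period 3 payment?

$0.00

Payment period 1: opening $9,340.58; interest $252.20 → $9,592.78; payment $3,708.00; balance $5,884.78
Payment period 2: opening $5,884.78; interest $252.20 → $6,136.98; payment $3,708.00; balance $2,428.98
Payment period 3: opening $2,428.98; interest $252.20 → $2,681.18; payment $2,681.18; balance $0.00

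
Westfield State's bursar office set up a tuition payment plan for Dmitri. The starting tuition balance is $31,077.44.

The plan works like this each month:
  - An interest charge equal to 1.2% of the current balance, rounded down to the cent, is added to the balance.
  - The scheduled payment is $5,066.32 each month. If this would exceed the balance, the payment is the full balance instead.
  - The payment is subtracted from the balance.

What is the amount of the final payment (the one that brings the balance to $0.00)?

Month 1: opening $31,077.44; interest $372.92 → $31,450.36; payment $5,066.32; balance $26,384.04
Month 2: opening $26,384.04; interest $316.60 → $26,700.64; payment $5,066.32; balance $21,634.32
Month 3: opening $21,634.32; interest $259.61 → $21,893.93; payment $5,066.32; balance $16,827.61
Month 4: opening $16,827.61; interest $201.93 → $17,029.54; payment $5,066.32; balance $11,963.22
Month 5: opening $11,963.22; interest $143.55 → $12,106.77; payment $5,066.32; balance $7,040.45
Month 6: opening $7,040.45; interest $84.48 → $7,124.93; payment $5,066.32; balance $2,058.61
Month 7: opening $2,058.61; interest $24.70 → $2,083.31; payment $2,083.31; balance $0.00

$2,083.31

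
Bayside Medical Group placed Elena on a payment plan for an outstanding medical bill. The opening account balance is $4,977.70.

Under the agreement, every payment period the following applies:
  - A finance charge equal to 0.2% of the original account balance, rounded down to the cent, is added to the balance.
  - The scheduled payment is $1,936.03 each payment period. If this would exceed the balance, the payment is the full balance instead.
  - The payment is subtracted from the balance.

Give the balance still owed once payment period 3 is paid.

$0.00

Payment period 1: $4,977.70 +$9.95 interest = $4,987.65; pay $1,936.03 → $3,051.62
Payment period 2: $3,051.62 +$9.95 interest = $3,061.57; pay $1,936.03 → $1,125.54
Payment period 3: $1,125.54 +$9.95 interest = $1,135.49; pay $1,135.49 → $0.00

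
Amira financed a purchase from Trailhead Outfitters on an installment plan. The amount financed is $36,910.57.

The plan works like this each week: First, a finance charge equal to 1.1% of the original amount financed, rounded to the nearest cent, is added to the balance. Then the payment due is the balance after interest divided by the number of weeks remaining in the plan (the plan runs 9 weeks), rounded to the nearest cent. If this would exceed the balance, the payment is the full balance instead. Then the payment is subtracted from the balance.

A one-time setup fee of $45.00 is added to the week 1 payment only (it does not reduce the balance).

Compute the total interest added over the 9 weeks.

$3,654.18

# | Opening | Interest | Payment | Fee | End bal
1 | $36,910.57 | $406.02 | $4,146.29 | $45.00 | $33,170.30
2 | $33,170.30 | $406.02 | $4,197.04 | — | $29,379.28
3 | $29,379.28 | $406.02 | $4,255.04 | — | $25,530.26
4 | $25,530.26 | $406.02 | $4,322.71 | — | $21,613.57
5 | $21,613.57 | $406.02 | $4,403.92 | — | $17,615.67
6 | $17,615.67 | $406.02 | $4,505.42 | — | $13,516.27
7 | $13,516.27 | $406.02 | $4,640.76 | — | $9,281.53
8 | $9,281.53 | $406.02 | $4,843.78 | — | $4,843.77
9 | $4,843.77 | $406.02 | $5,249.79 | — | $0.00
Total interest: $406.02 + $406.02 + $406.02 + $406.02 + $406.02 + $406.02 + $406.02 + $406.02 + $406.02 = $3,654.18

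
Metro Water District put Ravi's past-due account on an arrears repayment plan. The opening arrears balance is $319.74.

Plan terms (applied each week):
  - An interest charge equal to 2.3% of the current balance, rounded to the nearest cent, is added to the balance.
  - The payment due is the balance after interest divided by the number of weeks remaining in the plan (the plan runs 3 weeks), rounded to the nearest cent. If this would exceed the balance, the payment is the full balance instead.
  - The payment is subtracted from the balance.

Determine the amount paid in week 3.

Week 1: $319.74 +$7.35 interest = $327.09; pay $109.03 → $218.06
Week 2: $218.06 +$5.02 interest = $223.08; pay $111.54 → $111.54
Week 3: $111.54 +$2.57 interest = $114.11; pay $114.11 → $0.00

$114.11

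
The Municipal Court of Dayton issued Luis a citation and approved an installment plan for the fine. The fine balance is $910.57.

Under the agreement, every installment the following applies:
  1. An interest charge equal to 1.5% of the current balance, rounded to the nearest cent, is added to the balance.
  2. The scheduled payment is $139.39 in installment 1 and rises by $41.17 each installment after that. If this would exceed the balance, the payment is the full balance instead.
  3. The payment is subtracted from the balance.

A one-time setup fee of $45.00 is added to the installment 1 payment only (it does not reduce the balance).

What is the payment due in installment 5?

$148.91

Installment 1: opening $910.57; interest $13.66 → $924.23; payment $139.39 (+ $45.00 fee); balance $784.84
Installment 2: opening $784.84; interest $11.77 → $796.61; payment $180.56; balance $616.05
Installment 3: opening $616.05; interest $9.24 → $625.29; payment $221.73; balance $403.56
Installment 4: opening $403.56; interest $6.05 → $409.61; payment $262.90; balance $146.71
Installment 5: opening $146.71; interest $2.20 → $148.91; payment $148.91; balance $0.00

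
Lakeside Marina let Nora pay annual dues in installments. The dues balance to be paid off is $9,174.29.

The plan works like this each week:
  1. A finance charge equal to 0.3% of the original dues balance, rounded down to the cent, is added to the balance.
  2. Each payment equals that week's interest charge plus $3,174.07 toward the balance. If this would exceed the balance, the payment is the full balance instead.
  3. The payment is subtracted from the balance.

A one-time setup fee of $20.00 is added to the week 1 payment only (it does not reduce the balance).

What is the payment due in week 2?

$3,201.59

# | Opening | Interest | Payment | Fee | End bal
1 | $9,174.29 | $27.52 | $3,201.59 | $20.00 | $6,000.22
2 | $6,000.22 | $27.52 | $3,201.59 | — | $2,826.15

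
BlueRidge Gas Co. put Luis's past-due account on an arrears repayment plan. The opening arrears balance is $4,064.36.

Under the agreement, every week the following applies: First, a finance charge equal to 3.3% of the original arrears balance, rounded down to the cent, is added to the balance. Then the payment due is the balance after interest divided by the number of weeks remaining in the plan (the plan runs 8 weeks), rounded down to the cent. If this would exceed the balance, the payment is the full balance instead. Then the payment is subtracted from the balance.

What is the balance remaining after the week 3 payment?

Week 1: opening $4,064.36; interest $134.12 → $4,198.48; payment $524.81; balance $3,673.67
Week 2: opening $3,673.67; interest $134.12 → $3,807.79; payment $543.97; balance $3,263.82
Week 3: opening $3,263.82; interest $134.12 → $3,397.94; payment $566.32; balance $2,831.62

$2,831.62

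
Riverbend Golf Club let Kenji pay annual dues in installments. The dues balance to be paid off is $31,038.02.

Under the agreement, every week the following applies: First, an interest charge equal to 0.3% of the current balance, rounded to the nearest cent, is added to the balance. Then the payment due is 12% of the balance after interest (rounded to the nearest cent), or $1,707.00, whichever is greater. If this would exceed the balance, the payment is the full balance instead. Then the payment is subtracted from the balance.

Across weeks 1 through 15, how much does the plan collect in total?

# | Opening | Interest | Payment | End bal
1 | $31,038.02 | $93.11 | $3,735.74 | $27,395.39
2 | $27,395.39 | $82.19 | $3,297.31 | $24,180.27
3 | $24,180.27 | $72.54 | $2,910.34 | $21,342.47
4 | $21,342.47 | $64.03 | $2,568.78 | $18,837.72
5 | $18,837.72 | $56.51 | $2,267.31 | $16,626.92
6 | $16,626.92 | $49.88 | $2,001.22 | $14,675.58
7 | $14,675.58 | $44.03 | $1,766.35 | $12,953.26
8 | $12,953.26 | $38.86 | $1,707.00 | $11,285.12
9 | $11,285.12 | $33.86 | $1,707.00 | $9,611.98
10 | $9,611.98 | $28.84 | $1,707.00 | $7,933.82
11 | $7,933.82 | $23.80 | $1,707.00 | $6,250.62
12 | $6,250.62 | $18.75 | $1,707.00 | $4,562.37
13 | $4,562.37 | $13.69 | $1,707.00 | $2,869.06
14 | $2,869.06 | $8.61 | $1,707.00 | $1,170.67
15 | $1,170.67 | $3.51 | $1,174.18 | $0.00
Total paid: $31,670.23

$31,670.23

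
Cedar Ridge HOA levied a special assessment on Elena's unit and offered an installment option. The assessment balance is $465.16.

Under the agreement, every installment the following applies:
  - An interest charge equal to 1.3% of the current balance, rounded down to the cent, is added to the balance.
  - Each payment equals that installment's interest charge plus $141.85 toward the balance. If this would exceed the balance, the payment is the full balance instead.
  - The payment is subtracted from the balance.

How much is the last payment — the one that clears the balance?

# | Opening | Interest | Payment | End bal
1 | $465.16 | $6.04 | $147.89 | $323.31
2 | $323.31 | $4.20 | $146.05 | $181.46
3 | $181.46 | $2.35 | $144.20 | $39.61
4 | $39.61 | $0.51 | $40.12 | $0.00

$40.12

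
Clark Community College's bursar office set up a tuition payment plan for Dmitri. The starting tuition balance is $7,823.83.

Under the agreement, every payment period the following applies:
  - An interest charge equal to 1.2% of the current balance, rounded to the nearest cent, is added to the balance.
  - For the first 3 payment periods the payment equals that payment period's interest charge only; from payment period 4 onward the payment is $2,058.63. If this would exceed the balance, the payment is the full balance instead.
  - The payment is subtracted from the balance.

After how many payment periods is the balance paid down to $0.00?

7

Payment period 1: opening $7,823.83; interest $93.89 → $7,917.72; payment $93.89; balance $7,823.83
Payment period 2: opening $7,823.83; interest $93.89 → $7,917.72; payment $93.89; balance $7,823.83
Payment period 3: opening $7,823.83; interest $93.89 → $7,917.72; payment $93.89; balance $7,823.83
Payment period 4: opening $7,823.83; interest $93.89 → $7,917.72; payment $2,058.63; balance $5,859.09
Payment period 5: opening $5,859.09; interest $70.31 → $5,929.40; payment $2,058.63; balance $3,870.77
Payment period 6: opening $3,870.77; interest $46.45 → $3,917.22; payment $2,058.63; balance $1,858.59
Payment period 7: opening $1,858.59; interest $22.30 → $1,880.89; payment $1,880.89; balance $0.00
Balance reaches $0.00 in payment period 7.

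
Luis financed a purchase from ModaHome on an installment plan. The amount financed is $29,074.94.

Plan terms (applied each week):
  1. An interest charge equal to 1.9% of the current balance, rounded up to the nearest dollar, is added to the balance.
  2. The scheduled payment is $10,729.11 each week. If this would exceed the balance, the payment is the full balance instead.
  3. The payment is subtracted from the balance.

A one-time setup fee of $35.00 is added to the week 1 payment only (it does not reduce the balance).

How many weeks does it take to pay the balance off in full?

3

# | Opening | Interest | Payment | Fee | End bal
1 | $29,074.94 | $553.00 | $10,729.11 | $35.00 | $18,898.83
2 | $18,898.83 | $360.00 | $10,729.11 | — | $8,529.72
3 | $8,529.72 | $163.00 | $8,692.72 | — | $0.00
Balance reaches $0.00 in week 3.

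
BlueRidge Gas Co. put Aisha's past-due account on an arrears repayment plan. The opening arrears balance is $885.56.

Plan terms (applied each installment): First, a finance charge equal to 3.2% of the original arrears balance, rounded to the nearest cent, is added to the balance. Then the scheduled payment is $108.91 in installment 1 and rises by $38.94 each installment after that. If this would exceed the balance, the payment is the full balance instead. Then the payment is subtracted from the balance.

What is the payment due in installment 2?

# | Opening | Interest | Payment | End bal
1 | $885.56 | $28.34 | $108.91 | $804.99
2 | $804.99 | $28.34 | $147.85 | $685.48

$147.85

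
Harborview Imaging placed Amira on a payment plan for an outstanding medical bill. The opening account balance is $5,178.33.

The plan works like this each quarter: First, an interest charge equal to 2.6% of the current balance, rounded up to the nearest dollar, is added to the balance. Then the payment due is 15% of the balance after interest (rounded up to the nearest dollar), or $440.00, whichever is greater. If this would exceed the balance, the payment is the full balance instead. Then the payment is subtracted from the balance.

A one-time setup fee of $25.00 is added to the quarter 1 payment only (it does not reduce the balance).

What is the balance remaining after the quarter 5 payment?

Quarter 1: opening $5,178.33; interest $135.00 → $5,313.33; payment $797.00 (+ $25.00 fee); balance $4,516.33
Quarter 2: opening $4,516.33; interest $118.00 → $4,634.33; payment $696.00; balance $3,938.33
Quarter 3: opening $3,938.33; interest $103.00 → $4,041.33; payment $607.00; balance $3,434.33
Quarter 4: opening $3,434.33; interest $90.00 → $3,524.33; payment $529.00; balance $2,995.33
Quarter 5: opening $2,995.33; interest $78.00 → $3,073.33; payment $461.00; balance $2,612.33

$2,612.33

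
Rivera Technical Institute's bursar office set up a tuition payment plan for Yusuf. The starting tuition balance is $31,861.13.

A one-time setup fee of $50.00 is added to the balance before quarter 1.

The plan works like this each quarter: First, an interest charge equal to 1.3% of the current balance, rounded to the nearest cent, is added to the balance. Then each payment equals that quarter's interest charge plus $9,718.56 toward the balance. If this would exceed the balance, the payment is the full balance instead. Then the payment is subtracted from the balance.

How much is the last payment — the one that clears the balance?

$2,791.27

Quarter 1: opening $31,911.13; interest $414.84 → $32,325.97; payment $10,133.40; balance $22,192.57
Quarter 2: opening $22,192.57; interest $288.50 → $22,481.07; payment $10,007.06; balance $12,474.01
Quarter 3: opening $12,474.01; interest $162.16 → $12,636.17; payment $9,880.72; balance $2,755.45
Quarter 4: opening $2,755.45; interest $35.82 → $2,791.27; payment $2,791.27; balance $0.00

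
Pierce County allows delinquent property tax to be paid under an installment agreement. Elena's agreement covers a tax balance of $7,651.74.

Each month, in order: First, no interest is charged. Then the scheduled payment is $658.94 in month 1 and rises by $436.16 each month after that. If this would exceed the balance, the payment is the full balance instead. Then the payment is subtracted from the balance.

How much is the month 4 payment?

Month 1: $7,651.74 − $658.94 → $6,992.80
Month 2: $6,992.80 − $1,095.10 → $5,897.70
Month 3: $5,897.70 − $1,531.26 → $4,366.44
Month 4: $4,366.44 − $1,967.42 → $2,399.02

$1,967.42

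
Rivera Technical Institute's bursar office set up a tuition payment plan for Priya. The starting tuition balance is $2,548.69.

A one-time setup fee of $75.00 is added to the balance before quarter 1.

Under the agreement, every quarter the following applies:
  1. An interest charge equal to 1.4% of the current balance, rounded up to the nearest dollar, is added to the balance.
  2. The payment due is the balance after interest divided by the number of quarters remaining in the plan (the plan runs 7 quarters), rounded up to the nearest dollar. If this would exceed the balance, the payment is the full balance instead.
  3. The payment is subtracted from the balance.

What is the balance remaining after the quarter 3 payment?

# | Opening | Interest | Payment | End bal
1 | $2,623.69 | $37.00 | $381.00 | $2,279.69
2 | $2,279.69 | $32.00 | $386.00 | $1,925.69
3 | $1,925.69 | $27.00 | $391.00 | $1,561.69

$1,561.69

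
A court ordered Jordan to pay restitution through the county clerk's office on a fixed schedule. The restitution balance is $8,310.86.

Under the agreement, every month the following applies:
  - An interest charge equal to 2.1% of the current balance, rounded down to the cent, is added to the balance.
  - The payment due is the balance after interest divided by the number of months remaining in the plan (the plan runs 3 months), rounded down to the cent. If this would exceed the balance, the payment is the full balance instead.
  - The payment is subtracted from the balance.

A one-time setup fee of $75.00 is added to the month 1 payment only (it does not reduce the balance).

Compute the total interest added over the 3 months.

$353.95

Month 1: $8,310.86 +$174.52 interest = $8,485.38; pay $2,828.46 (+ $75.00 fee) → $5,656.92
Month 2: $5,656.92 +$118.79 interest = $5,775.71; pay $2,887.85 → $2,887.86
Month 3: $2,887.86 +$60.64 interest = $2,948.50; pay $2,948.50 → $0.00
Total interest: $174.52 + $118.79 + $60.64 = $353.95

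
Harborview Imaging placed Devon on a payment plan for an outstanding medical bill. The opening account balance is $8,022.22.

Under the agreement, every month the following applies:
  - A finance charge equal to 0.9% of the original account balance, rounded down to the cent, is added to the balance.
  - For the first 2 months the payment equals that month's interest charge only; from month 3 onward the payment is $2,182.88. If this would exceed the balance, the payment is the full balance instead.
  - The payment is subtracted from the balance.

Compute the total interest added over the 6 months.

$433.14

# | Opening | Interest | Payment | End bal
1 | $8,022.22 | $72.19 | $72.19 | $8,022.22
2 | $8,022.22 | $72.19 | $72.19 | $8,022.22
3 | $8,022.22 | $72.19 | $2,182.88 | $5,911.53
4 | $5,911.53 | $72.19 | $2,182.88 | $3,800.84
5 | $3,800.84 | $72.19 | $2,182.88 | $1,690.15
6 | $1,690.15 | $72.19 | $1,762.34 | $0.00
Total interest: $72.19 + $72.19 + $72.19 + $72.19 + $72.19 + $72.19 = $433.14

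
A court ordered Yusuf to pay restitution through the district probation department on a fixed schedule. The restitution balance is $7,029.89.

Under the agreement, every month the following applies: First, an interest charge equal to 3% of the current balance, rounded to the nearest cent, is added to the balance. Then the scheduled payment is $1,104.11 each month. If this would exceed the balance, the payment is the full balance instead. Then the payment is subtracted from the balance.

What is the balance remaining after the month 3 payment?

# | Opening | Interest | Payment | End bal
1 | $7,029.89 | $210.90 | $1,104.11 | $6,136.68
2 | $6,136.68 | $184.10 | $1,104.11 | $5,216.67
3 | $5,216.67 | $156.50 | $1,104.11 | $4,269.06

$4,269.06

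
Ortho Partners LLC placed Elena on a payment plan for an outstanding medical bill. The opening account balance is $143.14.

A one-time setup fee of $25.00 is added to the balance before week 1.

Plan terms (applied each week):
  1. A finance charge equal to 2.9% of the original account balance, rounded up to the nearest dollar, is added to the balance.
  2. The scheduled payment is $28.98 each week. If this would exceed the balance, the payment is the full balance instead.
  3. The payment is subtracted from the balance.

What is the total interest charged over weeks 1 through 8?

Week 1: $168.14 +$5.00 interest = $173.14; pay $28.98 → $144.16
Week 2: $144.16 +$5.00 interest = $149.16; pay $28.98 → $120.18
Week 3: $120.18 +$5.00 interest = $125.18; pay $28.98 → $96.20
Week 4: $96.20 +$5.00 interest = $101.20; pay $28.98 → $72.22
Week 5: $72.22 +$5.00 interest = $77.22; pay $28.98 → $48.24
Week 6: $48.24 +$5.00 interest = $53.24; pay $28.98 → $24.26
Week 7: $24.26 +$5.00 interest = $29.26; pay $28.98 → $0.28
Week 8: $0.28 +$5.00 interest = $5.28; pay $5.28 → $0.00
Total interest: $5.00 + $5.00 + $5.00 + $5.00 + $5.00 + $5.00 + $5.00 + $5.00 = $40.00

$40.00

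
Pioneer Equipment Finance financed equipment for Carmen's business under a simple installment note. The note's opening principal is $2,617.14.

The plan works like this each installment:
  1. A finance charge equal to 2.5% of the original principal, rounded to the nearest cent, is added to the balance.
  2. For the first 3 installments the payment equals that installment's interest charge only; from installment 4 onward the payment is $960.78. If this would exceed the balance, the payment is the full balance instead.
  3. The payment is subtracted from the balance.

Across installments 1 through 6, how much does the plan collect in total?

$3,009.72

Installment 1: opening $2,617.14; interest $65.43 → $2,682.57; payment $65.43; balance $2,617.14
Installment 2: opening $2,617.14; interest $65.43 → $2,682.57; payment $65.43; balance $2,617.14
Installment 3: opening $2,617.14; interest $65.43 → $2,682.57; payment $65.43; balance $2,617.14
Installment 4: opening $2,617.14; interest $65.43 → $2,682.57; payment $960.78; balance $1,721.79
Installment 5: opening $1,721.79; interest $65.43 → $1,787.22; payment $960.78; balance $826.44
Installment 6: opening $826.44; interest $65.43 → $891.87; payment $891.87; balance $0.00
Total paid: $3,009.72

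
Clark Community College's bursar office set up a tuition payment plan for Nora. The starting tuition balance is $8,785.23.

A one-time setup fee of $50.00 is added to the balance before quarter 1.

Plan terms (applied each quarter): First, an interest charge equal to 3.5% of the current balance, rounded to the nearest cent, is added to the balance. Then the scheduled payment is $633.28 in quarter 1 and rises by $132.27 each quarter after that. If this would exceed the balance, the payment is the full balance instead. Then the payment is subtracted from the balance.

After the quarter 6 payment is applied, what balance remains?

$4,633.56

# | Opening | Interest | Payment | End bal
1 | $8,835.23 | $309.23 | $633.28 | $8,511.18
2 | $8,511.18 | $297.89 | $765.55 | $8,043.52
3 | $8,043.52 | $281.52 | $897.82 | $7,427.22
4 | $7,427.22 | $259.95 | $1,030.09 | $6,657.08
5 | $6,657.08 | $233.00 | $1,162.36 | $5,727.72
6 | $5,727.72 | $200.47 | $1,294.63 | $4,633.56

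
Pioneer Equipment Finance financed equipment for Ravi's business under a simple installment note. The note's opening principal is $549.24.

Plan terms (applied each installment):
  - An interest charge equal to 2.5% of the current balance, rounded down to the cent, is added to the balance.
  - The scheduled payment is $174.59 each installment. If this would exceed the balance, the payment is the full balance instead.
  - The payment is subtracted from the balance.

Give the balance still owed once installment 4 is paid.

Installment 1: $549.24 +$13.73 interest = $562.97; pay $174.59 → $388.38
Installment 2: $388.38 +$9.70 interest = $398.08; pay $174.59 → $223.49
Installment 3: $223.49 +$5.58 interest = $229.07; pay $174.59 → $54.48
Installment 4: $54.48 +$1.36 interest = $55.84; pay $55.84 → $0.00

$0.00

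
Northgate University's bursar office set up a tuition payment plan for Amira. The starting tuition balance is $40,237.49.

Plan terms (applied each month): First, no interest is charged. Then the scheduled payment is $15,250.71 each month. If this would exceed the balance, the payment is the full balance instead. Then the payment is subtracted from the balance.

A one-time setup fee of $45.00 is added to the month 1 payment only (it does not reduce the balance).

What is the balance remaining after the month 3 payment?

$0.00

Month 1: opening $40,237.49; payment $15,250.71 (+ $45.00 fee); balance $24,986.78
Month 2: opening $24,986.78; payment $15,250.71; balance $9,736.07
Month 3: opening $9,736.07; payment $9,736.07; balance $0.00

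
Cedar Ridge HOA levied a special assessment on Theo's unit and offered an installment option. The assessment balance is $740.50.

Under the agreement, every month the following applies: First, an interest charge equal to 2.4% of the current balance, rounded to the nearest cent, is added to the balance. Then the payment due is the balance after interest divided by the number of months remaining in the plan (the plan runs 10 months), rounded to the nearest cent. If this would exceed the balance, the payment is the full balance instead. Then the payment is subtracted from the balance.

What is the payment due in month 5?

$83.37

# | Opening | Interest | Payment | End bal
1 | $740.50 | $17.77 | $75.83 | $682.44
2 | $682.44 | $16.38 | $77.65 | $621.17
3 | $621.17 | $14.91 | $79.51 | $556.57
4 | $556.57 | $13.36 | $81.42 | $488.51
5 | $488.51 | $11.72 | $83.37 | $416.86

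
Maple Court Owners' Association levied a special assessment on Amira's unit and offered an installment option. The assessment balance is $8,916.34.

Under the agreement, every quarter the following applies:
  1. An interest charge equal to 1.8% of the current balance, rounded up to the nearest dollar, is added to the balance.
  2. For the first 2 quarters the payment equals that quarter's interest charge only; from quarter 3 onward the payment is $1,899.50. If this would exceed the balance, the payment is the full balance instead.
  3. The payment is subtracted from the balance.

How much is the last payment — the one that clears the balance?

Quarter 1: opening $8,916.34; interest $161.00 → $9,077.34; payment $161.00; balance $8,916.34
Quarter 2: opening $8,916.34; interest $161.00 → $9,077.34; payment $161.00; balance $8,916.34
Quarter 3: opening $8,916.34; interest $161.00 → $9,077.34; payment $1,899.50; balance $7,177.84
Quarter 4: opening $7,177.84; interest $130.00 → $7,307.84; payment $1,899.50; balance $5,408.34
Quarter 5: opening $5,408.34; interest $98.00 → $5,506.34; payment $1,899.50; balance $3,606.84
Quarter 6: opening $3,606.84; interest $65.00 → $3,671.84; payment $1,899.50; balance $1,772.34
Quarter 7: opening $1,772.34; interest $32.00 → $1,804.34; payment $1,804.34; balance $0.00

$1,804.34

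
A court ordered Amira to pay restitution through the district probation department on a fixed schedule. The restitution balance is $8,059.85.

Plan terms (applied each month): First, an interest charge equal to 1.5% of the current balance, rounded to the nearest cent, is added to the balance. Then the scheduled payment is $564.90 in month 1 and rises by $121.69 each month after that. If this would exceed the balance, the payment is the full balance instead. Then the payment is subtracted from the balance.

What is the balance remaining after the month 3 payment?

Month 1: $8,059.85 +$120.90 interest = $8,180.75; pay $564.90 → $7,615.85
Month 2: $7,615.85 +$114.24 interest = $7,730.09; pay $686.59 → $7,043.50
Month 3: $7,043.50 +$105.65 interest = $7,149.15; pay $808.28 → $6,340.87

$6,340.87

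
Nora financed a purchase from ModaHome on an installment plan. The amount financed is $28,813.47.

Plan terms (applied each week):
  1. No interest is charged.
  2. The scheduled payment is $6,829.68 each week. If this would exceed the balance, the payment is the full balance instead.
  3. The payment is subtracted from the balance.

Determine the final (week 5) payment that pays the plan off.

$1,494.75

Week 1: opening $28,813.47; payment $6,829.68; balance $21,983.79
Week 2: opening $21,983.79; payment $6,829.68; balance $15,154.11
Week 3: opening $15,154.11; payment $6,829.68; balance $8,324.43
Week 4: opening $8,324.43; payment $6,829.68; balance $1,494.75
Week 5: opening $1,494.75; payment $1,494.75; balance $0.00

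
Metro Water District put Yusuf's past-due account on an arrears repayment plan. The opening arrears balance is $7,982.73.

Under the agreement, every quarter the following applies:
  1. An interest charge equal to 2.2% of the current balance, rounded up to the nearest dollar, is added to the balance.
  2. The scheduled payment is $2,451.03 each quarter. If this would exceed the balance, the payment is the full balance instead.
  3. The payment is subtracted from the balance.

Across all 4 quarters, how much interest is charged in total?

$400.00

Quarter 1: opening $7,982.73; interest $176.00 → $8,158.73; payment $2,451.03; balance $5,707.70
Quarter 2: opening $5,707.70; interest $126.00 → $5,833.70; payment $2,451.03; balance $3,382.67
Quarter 3: opening $3,382.67; interest $75.00 → $3,457.67; payment $2,451.03; balance $1,006.64
Quarter 4: opening $1,006.64; interest $23.00 → $1,029.64; payment $1,029.64; balance $0.00
Total interest: $176.00 + $126.00 + $75.00 + $23.00 = $400.00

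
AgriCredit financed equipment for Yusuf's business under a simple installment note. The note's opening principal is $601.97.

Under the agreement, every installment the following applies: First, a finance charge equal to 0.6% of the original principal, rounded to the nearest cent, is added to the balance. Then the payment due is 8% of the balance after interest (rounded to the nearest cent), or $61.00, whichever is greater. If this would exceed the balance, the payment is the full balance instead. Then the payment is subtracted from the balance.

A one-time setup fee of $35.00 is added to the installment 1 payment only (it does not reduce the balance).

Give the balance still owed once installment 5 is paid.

$315.02

Installment 1: opening $601.97; interest $3.61 → $605.58; payment $61.00 (+ $35.00 fee); balance $544.58
Installment 2: opening $544.58; interest $3.61 → $548.19; payment $61.00; balance $487.19
Installment 3: opening $487.19; interest $3.61 → $490.80; payment $61.00; balance $429.80
Installment 4: opening $429.80; interest $3.61 → $433.41; payment $61.00; balance $372.41
Installment 5: opening $372.41; interest $3.61 → $376.02; payment $61.00; balance $315.02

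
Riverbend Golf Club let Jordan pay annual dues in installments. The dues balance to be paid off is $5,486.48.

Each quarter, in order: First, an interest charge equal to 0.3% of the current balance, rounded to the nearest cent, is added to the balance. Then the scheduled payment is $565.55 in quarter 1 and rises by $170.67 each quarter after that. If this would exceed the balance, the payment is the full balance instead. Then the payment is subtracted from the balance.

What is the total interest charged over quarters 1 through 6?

# | Opening | Interest | Payment | End bal
1 | $5,486.48 | $16.46 | $565.55 | $4,937.39
2 | $4,937.39 | $14.81 | $736.22 | $4,215.98
3 | $4,215.98 | $12.65 | $906.89 | $3,321.74
4 | $3,321.74 | $9.97 | $1,077.56 | $2,254.15
5 | $2,254.15 | $6.76 | $1,248.23 | $1,012.68
6 | $1,012.68 | $3.04 | $1,015.72 | $0.00
Total interest: $16.46 + $14.81 + $12.65 + $9.97 + $6.76 + $3.04 = $63.69

$63.69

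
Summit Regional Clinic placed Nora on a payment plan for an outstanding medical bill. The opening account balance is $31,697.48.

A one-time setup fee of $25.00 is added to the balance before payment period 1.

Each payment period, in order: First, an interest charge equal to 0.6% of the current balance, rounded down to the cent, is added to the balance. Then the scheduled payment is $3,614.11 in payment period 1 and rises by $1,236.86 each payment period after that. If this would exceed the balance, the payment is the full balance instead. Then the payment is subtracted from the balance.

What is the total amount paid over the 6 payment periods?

Payment period 1: opening $31,722.48; interest $190.33 → $31,912.81; payment $3,614.11; balance $28,298.70
Payment period 2: opening $28,298.70; interest $169.79 → $28,468.49; payment $4,850.97; balance $23,617.52
Payment period 3: opening $23,617.52; interest $141.70 → $23,759.22; payment $6,087.83; balance $17,671.39
Payment period 4: opening $17,671.39; interest $106.02 → $17,777.41; payment $7,324.69; balance $10,452.72
Payment period 5: opening $10,452.72; interest $62.71 → $10,515.43; payment $8,561.55; balance $1,953.88
Payment period 6: opening $1,953.88; interest $11.72 → $1,965.60; payment $1,965.60; balance $0.00
Total paid: $32,404.75

$32,404.75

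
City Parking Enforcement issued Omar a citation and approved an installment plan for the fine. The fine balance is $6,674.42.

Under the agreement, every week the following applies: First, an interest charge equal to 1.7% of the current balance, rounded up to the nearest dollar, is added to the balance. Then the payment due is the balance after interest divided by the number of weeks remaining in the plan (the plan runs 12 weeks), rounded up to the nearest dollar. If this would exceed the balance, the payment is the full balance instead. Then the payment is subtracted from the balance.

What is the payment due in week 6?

$616.00

Week 1: opening $6,674.42; interest $114.00 → $6,788.42; payment $566.00; balance $6,222.42
Week 2: opening $6,222.42; interest $106.00 → $6,328.42; payment $576.00; balance $5,752.42
Week 3: opening $5,752.42; interest $98.00 → $5,850.42; payment $586.00; balance $5,264.42
Week 4: opening $5,264.42; interest $90.00 → $5,354.42; payment $595.00; balance $4,759.42
Week 5: opening $4,759.42; interest $81.00 → $4,840.42; payment $606.00; balance $4,234.42
Week 6: opening $4,234.42; interest $72.00 → $4,306.42; payment $616.00; balance $3,690.42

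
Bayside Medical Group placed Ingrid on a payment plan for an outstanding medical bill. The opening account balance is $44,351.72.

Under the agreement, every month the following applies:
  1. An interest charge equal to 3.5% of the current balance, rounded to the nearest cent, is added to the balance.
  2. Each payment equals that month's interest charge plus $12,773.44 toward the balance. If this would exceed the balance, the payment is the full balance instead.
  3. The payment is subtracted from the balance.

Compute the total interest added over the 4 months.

Month 1: opening $44,351.72; interest $1,552.31 → $45,904.03; payment $14,325.75; balance $31,578.28
Month 2: opening $31,578.28; interest $1,105.24 → $32,683.52; payment $13,878.68; balance $18,804.84
Month 3: opening $18,804.84; interest $658.17 → $19,463.01; payment $13,431.61; balance $6,031.40
Month 4: opening $6,031.40; interest $211.10 → $6,242.50; payment $6,242.50; balance $0.00
Total interest: $1,552.31 + $1,105.24 + $658.17 + $211.10 = $3,526.82

$3,526.82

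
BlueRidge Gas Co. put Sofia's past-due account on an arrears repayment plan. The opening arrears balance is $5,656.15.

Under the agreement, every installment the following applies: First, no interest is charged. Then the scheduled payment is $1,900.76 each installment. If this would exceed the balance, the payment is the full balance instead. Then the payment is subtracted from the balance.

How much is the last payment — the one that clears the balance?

$1,854.63

Installment 1: $5,656.15 − $1,900.76 → $3,755.39
Installment 2: $3,755.39 − $1,900.76 → $1,854.63
Installment 3: $1,854.63 − $1,854.63 → $0.00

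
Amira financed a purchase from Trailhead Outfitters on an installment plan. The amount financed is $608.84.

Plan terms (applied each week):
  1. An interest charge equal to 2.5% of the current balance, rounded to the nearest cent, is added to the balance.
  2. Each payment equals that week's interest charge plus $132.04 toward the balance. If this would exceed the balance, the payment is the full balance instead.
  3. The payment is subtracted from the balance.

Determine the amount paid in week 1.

$147.26

Week 1: opening $608.84; interest $15.22 → $624.06; payment $147.26; balance $476.80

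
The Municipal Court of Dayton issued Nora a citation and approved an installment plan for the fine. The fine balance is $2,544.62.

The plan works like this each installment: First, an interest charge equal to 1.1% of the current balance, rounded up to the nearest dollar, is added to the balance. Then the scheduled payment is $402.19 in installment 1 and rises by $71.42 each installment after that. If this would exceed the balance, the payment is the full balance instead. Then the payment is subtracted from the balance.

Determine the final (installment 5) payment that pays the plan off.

$599.34

Installment 1: opening $2,544.62; interest $28.00 → $2,572.62; payment $402.19; balance $2,170.43
Installment 2: opening $2,170.43; interest $24.00 → $2,194.43; payment $473.61; balance $1,720.82
Installment 3: opening $1,720.82; interest $19.00 → $1,739.82; payment $545.03; balance $1,194.79
Installment 4: opening $1,194.79; interest $14.00 → $1,208.79; payment $616.45; balance $592.34
Installment 5: opening $592.34; interest $7.00 → $599.34; payment $599.34; balance $0.00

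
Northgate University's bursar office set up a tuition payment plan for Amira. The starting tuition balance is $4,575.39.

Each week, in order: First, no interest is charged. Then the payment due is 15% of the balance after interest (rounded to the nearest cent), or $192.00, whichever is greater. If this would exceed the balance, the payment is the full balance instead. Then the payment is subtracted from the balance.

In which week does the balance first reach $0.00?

Week 1: opening $4,575.39; payment $686.31; balance $3,889.08
Week 2: opening $3,889.08; payment $583.36; balance $3,305.72
Week 3: opening $3,305.72; payment $495.86; balance $2,809.86
Week 4: opening $2,809.86; payment $421.48; balance $2,388.38
Week 5: opening $2,388.38; payment $358.26; balance $2,030.12
Week 6: opening $2,030.12; payment $304.52; balance $1,725.60
Week 7: opening $1,725.60; payment $258.84; balance $1,466.76
Week 8: opening $1,466.76; payment $220.01; balance $1,246.75
Week 9: opening $1,246.75; payment $192.00; balance $1,054.75
Week 10: opening $1,054.75; payment $192.00; balance $862.75
Week 11: opening $862.75; payment $192.00; balance $670.75
Week 12: opening $670.75; payment $192.00; balance $478.75
Week 13: opening $478.75; payment $192.00; balance $286.75
Week 14: opening $286.75; payment $192.00; balance $94.75
Week 15: opening $94.75; payment $94.75; balance $0.00
Balance reaches $0.00 in week 15.

15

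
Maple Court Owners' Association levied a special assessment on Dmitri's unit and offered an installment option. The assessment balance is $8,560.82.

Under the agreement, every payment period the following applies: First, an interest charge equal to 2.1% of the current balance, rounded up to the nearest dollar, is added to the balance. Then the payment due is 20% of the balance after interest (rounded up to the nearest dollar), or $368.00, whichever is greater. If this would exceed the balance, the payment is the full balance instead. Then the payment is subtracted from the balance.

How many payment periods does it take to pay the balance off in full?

Payment period 1: $8,560.82 +$180.00 interest = $8,740.82; pay $1,749.00 → $6,991.82
Payment period 2: $6,991.82 +$147.00 interest = $7,138.82; pay $1,428.00 → $5,710.82
Payment period 3: $5,710.82 +$120.00 interest = $5,830.82; pay $1,167.00 → $4,663.82
Payment period 4: $4,663.82 +$98.00 interest = $4,761.82; pay $953.00 → $3,808.82
Payment period 5: $3,808.82 +$80.00 interest = $3,888.82; pay $778.00 → $3,110.82
Payment period 6: $3,110.82 +$66.00 interest = $3,176.82; pay $636.00 → $2,540.82
Payment period 7: $2,540.82 +$54.00 interest = $2,594.82; pay $519.00 → $2,075.82
Payment period 8: $2,075.82 +$44.00 interest = $2,119.82; pay $424.00 → $1,695.82
Payment period 9: $1,695.82 +$36.00 interest = $1,731.82; pay $368.00 → $1,363.82
Payment period 10: $1,363.82 +$29.00 interest = $1,392.82; pay $368.00 → $1,024.82
Payment period 11: $1,024.82 +$22.00 interest = $1,046.82; pay $368.00 → $678.82
Payment period 12: $678.82 +$15.00 interest = $693.82; pay $368.00 → $325.82
Payment period 13: $325.82 +$7.00 interest = $332.82; pay $332.82 → $0.00
Balance reaches $0.00 in payment period 13.

13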